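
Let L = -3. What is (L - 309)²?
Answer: 97344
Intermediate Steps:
(L - 309)² = (-3 - 309)² = (-312)² = 97344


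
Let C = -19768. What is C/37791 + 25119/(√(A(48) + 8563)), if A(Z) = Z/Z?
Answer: -19768/37791 + 25119*√2141/4282 ≈ 270.91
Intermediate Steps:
A(Z) = 1
C/37791 + 25119/(√(A(48) + 8563)) = -19768/37791 + 25119/(√(1 + 8563)) = -19768*1/37791 + 25119/(√8564) = -19768/37791 + 25119/((2*√2141)) = -19768/37791 + 25119*(√2141/4282) = -19768/37791 + 25119*√2141/4282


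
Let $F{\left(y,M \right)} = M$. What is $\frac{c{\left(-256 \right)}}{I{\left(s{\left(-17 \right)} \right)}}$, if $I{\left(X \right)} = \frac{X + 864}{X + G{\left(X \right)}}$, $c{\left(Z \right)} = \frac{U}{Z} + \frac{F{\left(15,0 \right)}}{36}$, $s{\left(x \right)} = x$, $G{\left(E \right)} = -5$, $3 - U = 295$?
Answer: $- \frac{73}{2464} \approx -0.029627$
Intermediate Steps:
$U = -292$ ($U = 3 - 295 = -292$)
$c{\left(Z \right)} = - \frac{292}{Z}$ ($c{\left(Z \right)} = - \frac{292}{Z} + \frac{0}{36} = - \frac{292}{Z} + 0 \cdot \frac{1}{36} = - \frac{292}{Z} + 0 = - \frac{292}{Z}$)
$I{\left(X \right)} = \frac{864 + X}{-5 + X}$ ($I{\left(X \right)} = \frac{X + 864}{X - 5} = \frac{864 + X}{-5 + X}$)
$\frac{c{\left(-256 \right)}}{I{\left(s{\left(-17 \right)} \right)}} = \frac{\left(-292\right) \frac{1}{-256}}{\frac{1}{-5 - 17} \left(864 - 17\right)} = \frac{\left(-292\right) \left(- \frac{1}{256}\right)}{\frac{1}{-22} \cdot 847} = \frac{73}{64 \left(\left(- \frac{1}{22}\right) 847\right)} = \frac{73}{64 \left(- \frac{77}{2}\right)} = \frac{73}{64} \left(- \frac{2}{77}\right) = - \frac{73}{2464}$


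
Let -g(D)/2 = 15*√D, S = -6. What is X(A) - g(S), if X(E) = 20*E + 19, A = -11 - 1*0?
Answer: -201 + 30*I*√6 ≈ -201.0 + 73.485*I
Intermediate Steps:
A = -11 (A = -11 + 0 = -11)
g(D) = -30*√D
X(E) = 19 + 20*E
X(A) - g(S) = (19 + 20*(-11)) - (-30)*√(-6) = (19 - 220) - (-30)*I*√6 = -201 - (-30)*I*√6 = -201 + 30*I*√6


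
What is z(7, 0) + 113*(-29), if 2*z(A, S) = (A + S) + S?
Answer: -6547/2 ≈ -3273.5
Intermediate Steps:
z(A, S) = S + A/2 (z(A, S) = ((A + S) + S)/2 = (A + 2*S)/2 = S + A/2)
z(7, 0) + 113*(-29) = (0 + (½)*7) + 113*(-29) = (0 + 7/2) - 3277 = 7/2 - 3277 = -6547/2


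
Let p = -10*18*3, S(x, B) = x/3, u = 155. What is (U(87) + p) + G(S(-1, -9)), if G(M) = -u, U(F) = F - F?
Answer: -695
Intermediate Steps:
S(x, B) = x/3 (S(x, B) = x*(⅓) = x/3)
U(F) = 0
G(M) = -155 (G(M) = -1*155 = -155)
p = -540 (p = -180*3 = -540)
(U(87) + p) + G(S(-1, -9)) = (0 - 540) - 155 = -540 - 155 = -695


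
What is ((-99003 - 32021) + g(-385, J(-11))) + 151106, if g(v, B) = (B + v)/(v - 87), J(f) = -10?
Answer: 9479099/472 ≈ 20083.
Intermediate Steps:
g(v, B) = (B + v)/(-87 + v)
((-99003 - 32021) + g(-385, J(-11))) + 151106 = ((-99003 - 32021) + (-10 - 385)/(-87 - 385)) + 151106 = (-131024 - 395/(-472)) + 151106 = (-131024 - 1/472*(-395)) + 151106 = (-131024 + 395/472) + 151106 = -61842933/472 + 151106 = 9479099/472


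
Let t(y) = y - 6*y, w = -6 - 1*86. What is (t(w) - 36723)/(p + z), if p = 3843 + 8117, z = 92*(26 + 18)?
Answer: -36263/16008 ≈ -2.2653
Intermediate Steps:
w = -92 (w = -6 - 86 = -92)
z = 4048 (z = 92*44 = 4048)
t(y) = -5*y
p = 11960
(t(w) - 36723)/(p + z) = (-5*(-92) - 36723)/(11960 + 4048) = (460 - 36723)/16008 = -36263*1/16008 = -36263/16008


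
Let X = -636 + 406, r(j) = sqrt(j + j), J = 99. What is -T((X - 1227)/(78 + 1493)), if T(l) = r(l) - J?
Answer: 99 - I*sqrt(4577894)/1571 ≈ 99.0 - 1.3619*I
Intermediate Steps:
r(j) = sqrt(2)*sqrt(j) (r(j) = sqrt(2*j) = sqrt(2)*sqrt(j))
X = -230
T(l) = -99 + sqrt(2)*sqrt(l) (T(l) = sqrt(2)*sqrt(l) - 1*99 = sqrt(2)*sqrt(l) - 99 = -99 + sqrt(2)*sqrt(l))
-T((X - 1227)/(78 + 1493)) = -(-99 + sqrt(2)*sqrt((-230 - 1227)/(78 + 1493))) = -(-99 + sqrt(2)*sqrt(-1457/1571)) = -(-99 + sqrt(2)*(I*sqrt(2288947)/1571)) = -(-99 + I*sqrt(4577894)/1571) = 99 - I*sqrt(4577894)/1571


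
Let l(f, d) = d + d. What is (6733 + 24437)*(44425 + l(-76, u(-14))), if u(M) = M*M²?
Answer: 1213666290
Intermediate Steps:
u(M) = M³
l(f, d) = 2*d
(6733 + 24437)*(44425 + l(-76, u(-14))) = (6733 + 24437)*(44425 + 2*(-14)³) = 31170*(44425 + 2*(-2744)) = 31170*(44425 - 5488) = 31170*38937 = 1213666290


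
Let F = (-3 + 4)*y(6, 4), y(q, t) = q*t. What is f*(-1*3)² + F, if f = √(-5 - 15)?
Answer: 24 + 18*I*√5 ≈ 24.0 + 40.249*I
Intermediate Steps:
f = 2*I*√5 (f = √(-20) = 2*I*√5 ≈ 4.4721*I)
F = 24 (F = (-3 + 4)*(6*4) = 1*24 = 24)
f*(-1*3)² + F = (2*I*√5)*(-1*3)² + 24 = (2*I*√5)*(-3)² + 24 = (2*I*√5)*9 + 24 = 18*I*√5 + 24 = 24 + 18*I*√5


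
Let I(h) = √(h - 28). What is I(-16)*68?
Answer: 136*I*√11 ≈ 451.06*I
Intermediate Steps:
I(h) = √(-28 + h)
I(-16)*68 = √(-28 - 16)*68 = √(-44)*68 = (2*I*√11)*68 = 136*I*√11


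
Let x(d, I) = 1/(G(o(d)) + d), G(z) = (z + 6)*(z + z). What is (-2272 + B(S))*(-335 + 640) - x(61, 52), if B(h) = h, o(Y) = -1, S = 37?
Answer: -34765426/51 ≈ -6.8168e+5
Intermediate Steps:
G(z) = 2*z*(6 + z) (G(z) = (6 + z)*(2*z) = 2*z*(6 + z))
x(d, I) = 1/(-10 + d) (x(d, I) = 1/(2*(-1)*(6 - 1) + d) = 1/(2*(-1)*5 + d) = 1/(-10 + d))
(-2272 + B(S))*(-335 + 640) - x(61, 52) = (-2272 + 37)*(-335 + 640) - 1/(-10 + 61) = -2235*305 - 1/51 = -681675 - 1*1/51 = -681675 - 1/51 = -34765426/51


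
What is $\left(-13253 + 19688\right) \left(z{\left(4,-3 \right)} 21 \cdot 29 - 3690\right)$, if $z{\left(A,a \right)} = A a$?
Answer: $-70772130$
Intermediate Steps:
$\left(-13253 + 19688\right) \left(z{\left(4,-3 \right)} 21 \cdot 29 - 3690\right) = \left(-13253 + 19688\right) \left(4 \left(-3\right) 21 \cdot 29 - 3690\right) = 6435 \left(\left(-12\right) 21 \cdot 29 - 3690\right) = 6435 \left(\left(-252\right) 29 - 3690\right) = 6435 \left(-7308 - 3690\right) = 6435 \left(-10998\right) = -70772130$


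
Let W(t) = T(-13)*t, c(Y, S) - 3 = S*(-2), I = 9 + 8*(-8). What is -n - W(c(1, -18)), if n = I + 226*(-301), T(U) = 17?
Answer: 67418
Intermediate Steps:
I = -55 (I = 9 - 64 = -55)
c(Y, S) = 3 - 2*S (c(Y, S) = 3 + S*(-2) = 3 - 2*S)
n = -68081 (n = -55 + 226*(-301) = -55 - 68026 = -68081)
W(t) = 17*t
-n - W(c(1, -18)) = -1*(-68081) - 17*(3 - 2*(-18)) = 68081 - 17*(3 + 36) = 68081 - 17*39 = 68081 - 1*663 = 68081 - 663 = 67418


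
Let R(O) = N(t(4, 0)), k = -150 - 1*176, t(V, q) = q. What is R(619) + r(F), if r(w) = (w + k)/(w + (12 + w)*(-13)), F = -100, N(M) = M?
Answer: -71/174 ≈ -0.40805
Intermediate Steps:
k = -326 (k = -150 - 176 = -326)
R(O) = 0
r(w) = (-326 + w)/(-156 - 12*w) (r(w) = (w - 326)/(w + (12 + w)*(-13)) = (-326 + w)/(w + (-156 - 13*w)) = (-326 + w)/(-156 - 12*w))
R(619) + r(F) = 0 + (326 - 1*(-100))/(12*(13 - 100)) = 0 + (1/12)*(326 + 100)/(-87) = 0 + (1/12)*(-1/87)*426 = 0 - 71/174 = -71/174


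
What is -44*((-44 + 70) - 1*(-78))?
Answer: -4576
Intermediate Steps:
-44*((-44 + 70) - 1*(-78)) = -44*(26 + 78) = -44*104 = -4576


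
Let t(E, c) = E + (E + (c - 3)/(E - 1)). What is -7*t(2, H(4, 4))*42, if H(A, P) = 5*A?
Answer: -6174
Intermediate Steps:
t(E, c) = 2*E + (-3 + c)/(-1 + E) (t(E, c) = E + (E + (-3 + c)/(-1 + E)) = 2*E + (-3 + c)/(-1 + E))
-7*t(2, H(4, 4))*42 = -7*(-3 + 5*4 - 2*2 + 2*2²)/(-1 + 2)*42 = -7*(-3 + 20 - 4 + 2*4)/1*42 = -7*(-3 + 20 - 4 + 8)*42 = -7*21*42 = -147*42 = -6174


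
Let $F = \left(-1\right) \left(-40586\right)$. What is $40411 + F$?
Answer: $80997$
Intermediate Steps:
$F = 40586$
$40411 + F = 40411 + 40586 = 80997$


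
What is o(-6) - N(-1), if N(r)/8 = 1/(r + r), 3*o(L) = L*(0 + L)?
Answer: 16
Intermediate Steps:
o(L) = L²/3 (o(L) = (L*(0 + L))/3 = (L*L)/3 = L²/3)
N(r) = 4/r (N(r) = 8/(r + r) = 8/((2*r)) = 8*(1/(2*r)) = 4/r)
o(-6) - N(-1) = (⅓)*(-6)² - 4/(-1) = (⅓)*36 - 4*(-1) = 12 - 1*(-4) = 12 + 4 = 16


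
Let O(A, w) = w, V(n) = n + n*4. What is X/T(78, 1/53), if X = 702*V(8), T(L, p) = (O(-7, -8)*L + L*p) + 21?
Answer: -496080/10627 ≈ -46.681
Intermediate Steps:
V(n) = 5*n (V(n) = n + 4*n = 5*n)
T(L, p) = 21 - 8*L + L*p (T(L, p) = (-8*L + L*p) + 21 = 21 - 8*L + L*p)
X = 28080 (X = 702*(5*8) = 702*40 = 28080)
X/T(78, 1/53) = 28080/(21 - 8*78 + 78/53) = 28080/(21 - 624 + 78*(1/53)) = 28080/(21 - 624 + 78/53) = 28080/(-31881/53) = 28080*(-53/31881) = -496080/10627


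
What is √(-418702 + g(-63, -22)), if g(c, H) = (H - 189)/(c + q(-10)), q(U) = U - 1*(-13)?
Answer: I*√376828635/30 ≈ 647.07*I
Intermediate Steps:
q(U) = 13 + U (q(U) = U + 13 = 13 + U)
g(c, H) = (-189 + H)/(3 + c) (g(c, H) = (H - 189)/(c + (13 - 10)) = (-189 + H)/(c + 3) = (-189 + H)/(3 + c))
√(-418702 + g(-63, -22)) = √(-418702 + (-189 - 22)/(3 - 63)) = √(-418702 - 211/(-60)) = √(-418702 - 1/60*(-211)) = √(-418702 + 211/60) = √(-25121909/60) = I*√376828635/30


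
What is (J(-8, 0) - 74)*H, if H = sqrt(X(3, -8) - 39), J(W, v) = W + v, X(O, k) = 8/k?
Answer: -164*I*sqrt(10) ≈ -518.61*I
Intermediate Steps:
H = 2*I*sqrt(10) (H = sqrt(8/(-8) - 39) = sqrt(8*(-1/8) - 39) = sqrt(-1 - 39) = sqrt(-40) = 2*I*sqrt(10) ≈ 6.3246*I)
(J(-8, 0) - 74)*H = ((-8 + 0) - 74)*(2*I*sqrt(10)) = (-8 - 74)*(2*I*sqrt(10)) = -164*I*sqrt(10)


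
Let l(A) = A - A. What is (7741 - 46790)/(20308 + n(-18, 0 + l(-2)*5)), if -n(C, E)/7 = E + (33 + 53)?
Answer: -39049/19706 ≈ -1.9816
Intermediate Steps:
l(A) = 0
n(C, E) = -602 - 7*E (n(C, E) = -7*(E + (33 + 53)) = -7*(E + 86) = -7*(86 + E) = -602 - 7*E)
(7741 - 46790)/(20308 + n(-18, 0 + l(-2)*5)) = (7741 - 46790)/(20308 + (-602 - 7*(0 + 0*5))) = -39049/(20308 + (-602 - 7*(0 + 0))) = -39049/(20308 + (-602 - 7*0)) = -39049/(20308 + (-602 + 0)) = -39049/(20308 - 602) = -39049/19706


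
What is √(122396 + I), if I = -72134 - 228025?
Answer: I*√177763 ≈ 421.62*I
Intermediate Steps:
I = -300159
√(122396 + I) = √(122396 - 300159) = √(-177763) = I*√177763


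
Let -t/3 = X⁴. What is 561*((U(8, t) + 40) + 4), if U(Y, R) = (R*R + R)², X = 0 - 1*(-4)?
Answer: 194659690831980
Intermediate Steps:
X = 4 (X = 0 + 4 = 4)
t = -768 (t = -3*4⁴ = -3*256 = -768)
U(Y, R) = (R + R²)² (U(Y, R) = (R² + R)² = (R + R²)²)
561*((U(8, t) + 40) + 4) = 561*(((-768)²*(1 - 768)² + 40) + 4) = 561*((589824*(-767)² + 40) + 4) = 561*((589824*588289 + 40) + 4) = 561*((346986971136 + 40) + 4) = 561*(346986971176 + 4) = 561*346986971180 = 194659690831980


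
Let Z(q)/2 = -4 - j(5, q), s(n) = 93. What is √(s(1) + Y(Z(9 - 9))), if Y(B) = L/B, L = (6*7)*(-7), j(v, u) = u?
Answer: √519/2 ≈ 11.391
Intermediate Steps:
Z(q) = -8 - 2*q (Z(q) = 2*(-4 - q) = -8 - 2*q)
L = -294 (L = 42*(-7) = -294)
Y(B) = -294/B
√(s(1) + Y(Z(9 - 9))) = √(93 - 294/(-8 - 2*(9 - 9))) = √(93 - 294/(-8 - 2*0)) = √(93 - 294/(-8 + 0)) = √(93 - 294/(-8)) = √(93 - 294*(-⅛)) = √(93 + 147/4) = √(519/4) = √519/2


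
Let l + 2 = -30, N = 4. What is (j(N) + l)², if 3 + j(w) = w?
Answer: 961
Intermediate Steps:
l = -32 (l = -2 - 30 = -32)
j(w) = -3 + w
(j(N) + l)² = ((-3 + 4) - 32)² = (1 - 32)² = (-31)² = 961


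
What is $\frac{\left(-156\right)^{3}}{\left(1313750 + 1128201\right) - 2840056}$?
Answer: $\frac{3796416}{398105} \approx 9.5362$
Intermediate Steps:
$\frac{\left(-156\right)^{3}}{\left(1313750 + 1128201\right) - 2840056} = - \frac{3796416}{2441951 - 2840056} = - \frac{3796416}{-398105} = \left(-3796416\right) \left(- \frac{1}{398105}\right) = \frac{3796416}{398105}$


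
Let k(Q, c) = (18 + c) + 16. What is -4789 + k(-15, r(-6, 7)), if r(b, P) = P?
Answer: -4748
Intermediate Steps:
k(Q, c) = 34 + c
-4789 + k(-15, r(-6, 7)) = -4789 + (34 + 7) = -4789 + 41 = -4748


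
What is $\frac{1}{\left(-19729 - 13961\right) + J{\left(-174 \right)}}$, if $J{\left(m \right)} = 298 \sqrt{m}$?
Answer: $- \frac{5615}{191744666} - \frac{149 i \sqrt{174}}{575233998} \approx -2.9284 \cdot 10^{-5} - 3.4168 \cdot 10^{-6} i$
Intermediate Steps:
$\frac{1}{\left(-19729 - 13961\right) + J{\left(-174 \right)}} = \frac{1}{\left(-19729 - 13961\right) + 298 \sqrt{-174}} = \frac{1}{-33690 + 298 i \sqrt{174}}$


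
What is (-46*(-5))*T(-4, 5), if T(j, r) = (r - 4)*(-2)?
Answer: -460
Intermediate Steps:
T(j, r) = 8 - 2*r (T(j, r) = (-4 + r)*(-2) = 8 - 2*r)
(-46*(-5))*T(-4, 5) = (-46*(-5))*(8 - 2*5) = 230*(8 - 10) = 230*(-2) = -460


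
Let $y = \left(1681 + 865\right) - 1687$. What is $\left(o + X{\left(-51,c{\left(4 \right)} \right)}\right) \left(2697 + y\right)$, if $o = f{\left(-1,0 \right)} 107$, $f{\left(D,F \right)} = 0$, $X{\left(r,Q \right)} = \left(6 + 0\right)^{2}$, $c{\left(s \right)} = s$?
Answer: $128016$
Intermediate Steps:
$X{\left(r,Q \right)} = 36$ ($X{\left(r,Q \right)} = 6^{2} = 36$)
$y = 859$ ($y = 2546 - 1687 = 859$)
$o = 0$ ($o = 0 \cdot 107 = 0$)
$\left(o + X{\left(-51,c{\left(4 \right)} \right)}\right) \left(2697 + y\right) = \left(0 + 36\right) \left(2697 + 859\right) = 36 \cdot 3556 = 128016$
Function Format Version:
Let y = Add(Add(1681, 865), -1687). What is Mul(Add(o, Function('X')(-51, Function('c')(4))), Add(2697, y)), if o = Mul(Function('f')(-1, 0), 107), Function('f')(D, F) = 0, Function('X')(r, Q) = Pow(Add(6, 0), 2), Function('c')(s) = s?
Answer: 128016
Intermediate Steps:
Function('X')(r, Q) = 36 (Function('X')(r, Q) = Pow(6, 2) = 36)
y = 859 (y = Add(2546, -1687) = 859)
o = 0 (o = Mul(0, 107) = 0)
Mul(Add(o, Function('X')(-51, Function('c')(4))), Add(2697, y)) = Mul(Add(0, 36), Add(2697, 859)) = Mul(36, 3556) = 128016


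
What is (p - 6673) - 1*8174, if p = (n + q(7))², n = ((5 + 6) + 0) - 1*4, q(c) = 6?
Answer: -14678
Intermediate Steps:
n = 7 (n = (11 + 0) - 4 = 11 - 4 = 7)
p = 169 (p = (7 + 6)² = 13² = 169)
(p - 6673) - 1*8174 = (169 - 6673) - 1*8174 = -6504 - 8174 = -14678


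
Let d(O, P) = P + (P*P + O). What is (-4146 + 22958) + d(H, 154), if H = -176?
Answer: 42506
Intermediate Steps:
d(O, P) = O + P + P² (d(O, P) = P + (P² + O) = P + (O + P²) = O + P + P²)
(-4146 + 22958) + d(H, 154) = (-4146 + 22958) + (-176 + 154 + 154²) = 18812 + (-176 + 154 + 23716) = 18812 + 23694 = 42506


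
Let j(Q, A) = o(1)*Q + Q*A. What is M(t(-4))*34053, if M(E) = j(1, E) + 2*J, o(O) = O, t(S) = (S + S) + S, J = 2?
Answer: -238371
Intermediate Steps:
t(S) = 3*S (t(S) = 2*S + S = 3*S)
j(Q, A) = Q + A*Q (j(Q, A) = 1*Q + Q*A = Q + A*Q)
M(E) = 5 + E (M(E) = 1*(1 + E) + 2*2 = (1 + E) + 4 = 5 + E)
M(t(-4))*34053 = (5 + 3*(-4))*34053 = (5 - 12)*34053 = -7*34053 = -238371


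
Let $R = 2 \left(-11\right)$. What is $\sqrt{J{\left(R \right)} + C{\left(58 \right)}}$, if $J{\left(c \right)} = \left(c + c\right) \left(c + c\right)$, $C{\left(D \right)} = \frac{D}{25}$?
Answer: $\frac{\sqrt{48458}}{5} \approx 44.026$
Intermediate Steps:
$C{\left(D \right)} = \frac{D}{25}$ ($C{\left(D \right)} = D \frac{1}{25} = \frac{D}{25}$)
$R = -22$
$J{\left(c \right)} = 4 c^{2}$ ($J{\left(c \right)} = 2 c 2 c = 4 c^{2}$)
$\sqrt{J{\left(R \right)} + C{\left(58 \right)}} = \sqrt{4 \left(-22\right)^{2} + \frac{1}{25} \cdot 58} = \sqrt{4 \cdot 484 + \frac{58}{25}} = \sqrt{1936 + \frac{58}{25}} = \sqrt{\frac{48458}{25}} = \frac{\sqrt{48458}}{5}$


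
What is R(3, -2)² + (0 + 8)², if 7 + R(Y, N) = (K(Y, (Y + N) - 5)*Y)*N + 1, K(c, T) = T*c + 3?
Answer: 2368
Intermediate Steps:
K(c, T) = 3 + T*c
R(Y, N) = -6 + N*Y*(3 + Y*(-5 + N + Y)) (R(Y, N) = -7 + (((3 + ((Y + N) - 5)*Y)*Y)*N + 1) = -7 + (((3 + ((N + Y) - 5)*Y)*Y)*N + 1) = -7 + (((3 + (-5 + N + Y)*Y)*Y)*N + 1) = -7 + (((3 + Y*(-5 + N + Y))*Y)*N + 1) = -7 + ((Y*(3 + Y*(-5 + N + Y)))*N + 1) = -7 + (N*Y*(3 + Y*(-5 + N + Y)) + 1) = -7 + (1 + N*Y*(3 + Y*(-5 + N + Y))) = -6 + N*Y*(3 + Y*(-5 + N + Y)))
R(3, -2)² + (0 + 8)² = (-6 - 2*3*(3 + 3*(-5 - 2 + 3)))² + (0 + 8)² = (-6 - 2*3*(3 + 3*(-4)))² + 8² = (-6 - 2*3*(3 - 12))² + 64 = (-6 - 2*3*(-9))² + 64 = (-6 + 54)² + 64 = 48² + 64 = 2304 + 64 = 2368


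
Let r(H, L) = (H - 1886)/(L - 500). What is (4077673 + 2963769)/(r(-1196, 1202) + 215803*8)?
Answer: 2471546142/605973283 ≈ 4.0786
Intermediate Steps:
r(H, L) = (-1886 + H)/(-500 + L)
(4077673 + 2963769)/(r(-1196, 1202) + 215803*8) = (4077673 + 2963769)/((-1886 - 1196)/(-500 + 1202) + 215803*8) = 7041442/(-3082/702 + 1726424) = 7041442/((1/702)*(-3082) + 1726424) = 7041442/(-1541/351 + 1726424) = 7041442/(605973283/351) = 7041442*(351/605973283) = 2471546142/605973283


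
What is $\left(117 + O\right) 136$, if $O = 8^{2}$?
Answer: $24616$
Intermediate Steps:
$O = 64$
$\left(117 + O\right) 136 = \left(117 + 64\right) 136 = 181 \cdot 136 = 24616$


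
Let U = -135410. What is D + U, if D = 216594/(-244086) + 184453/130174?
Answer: -717075541591273/5295608494 ≈ -1.3541e+5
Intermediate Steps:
D = 2804581267/5295608494 (D = 216594*(-1/244086) + 184453*(1/130174) = -36099/40681 + 184453/130174 = 2804581267/5295608494 ≈ 0.52960)
D + U = 2804581267/5295608494 - 135410 = -717075541591273/5295608494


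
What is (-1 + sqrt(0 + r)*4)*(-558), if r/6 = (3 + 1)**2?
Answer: 558 - 8928*sqrt(6) ≈ -21311.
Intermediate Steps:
r = 96 (r = 6*(3 + 1)**2 = 6*4**2 = 6*16 = 96)
(-1 + sqrt(0 + r)*4)*(-558) = (-1 + sqrt(0 + 96)*4)*(-558) = (-1 + sqrt(96)*4)*(-558) = (-1 + (4*sqrt(6))*4)*(-558) = (-1 + 16*sqrt(6))*(-558) = 558 - 8928*sqrt(6)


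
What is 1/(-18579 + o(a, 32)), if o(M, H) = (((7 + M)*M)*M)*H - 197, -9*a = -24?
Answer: -27/447560 ≈ -6.0327e-5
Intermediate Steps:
a = 8/3 (a = -⅑*(-24) = 8/3 ≈ 2.6667)
o(M, H) = -197 + H*M²*(7 + M) (o(M, H) = ((M*(7 + M))*M)*H - 197 = (M²*(7 + M))*H - 197 = H*M²*(7 + M) - 197 = -197 + H*M²*(7 + M))
1/(-18579 + o(a, 32)) = 1/(-18579 + (-197 + 32*(8/3)³ + 7*32*(8/3)²)) = 1/(-18579 + (-197 + 32*(512/27) + 7*32*(64/9))) = 1/(-18579 + (-197 + 16384/27 + 14336/9)) = 1/(-18579 + 54073/27) = 1/(-447560/27) = -27/447560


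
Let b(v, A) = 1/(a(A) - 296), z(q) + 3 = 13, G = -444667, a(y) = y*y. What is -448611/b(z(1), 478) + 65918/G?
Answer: -45519514429918874/444667 ≈ -1.0237e+11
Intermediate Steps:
a(y) = y²
z(q) = 10 (z(q) = -3 + 13 = 10)
b(v, A) = 1/(-296 + A²) (b(v, A) = 1/(A² - 296) = 1/(-296 + A²))
-448611/b(z(1), 478) + 65918/G = -448611/(1/(-296 + 478²)) + 65918/(-444667) = -448611/(1/(-296 + 228484)) + 65918*(-1/444667) = -448611/(1/228188) - 65918/444667 = -448611/1/228188 - 65918/444667 = -448611*228188 - 65918/444667 = -102367646868 - 65918/444667 = -45519514429918874/444667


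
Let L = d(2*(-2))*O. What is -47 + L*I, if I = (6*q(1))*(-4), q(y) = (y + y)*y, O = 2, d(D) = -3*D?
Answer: -1199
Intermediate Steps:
L = 24 (L = -6*(-2)*2 = -3*(-4)*2 = 12*2 = 24)
q(y) = 2*y**2 (q(y) = (2*y)*y = 2*y**2)
I = -48 (I = (6*(2*1**2))*(-4) = (6*(2*1))*(-4) = (6*2)*(-4) = 12*(-4) = -48)
-47 + L*I = -47 + 24*(-48) = -47 - 1152 = -1199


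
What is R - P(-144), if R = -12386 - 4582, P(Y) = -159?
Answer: -16809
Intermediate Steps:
R = -16968
R - P(-144) = -16968 - 1*(-159) = -16968 + 159 = -16809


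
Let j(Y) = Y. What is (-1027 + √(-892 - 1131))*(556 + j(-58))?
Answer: -511446 + 8466*I*√7 ≈ -5.1145e+5 + 22399.0*I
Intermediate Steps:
(-1027 + √(-892 - 1131))*(556 + j(-58)) = (-1027 + √(-892 - 1131))*(556 - 58) = (-1027 + √(-2023))*498 = (-1027 + 17*I*√7)*498 = -511446 + 8466*I*√7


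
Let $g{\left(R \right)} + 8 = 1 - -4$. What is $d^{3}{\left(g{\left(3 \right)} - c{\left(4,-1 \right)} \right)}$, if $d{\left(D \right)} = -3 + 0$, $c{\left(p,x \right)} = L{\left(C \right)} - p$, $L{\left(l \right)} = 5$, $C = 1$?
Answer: $-27$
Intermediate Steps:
$g{\left(R \right)} = -3$ ($g{\left(R \right)} = -8 + \left(1 - -4\right) = -8 + \left(1 + 4\right) = -8 + 5 = -3$)
$c{\left(p,x \right)} = 5 - p$
$d{\left(D \right)} = -3$
$d^{3}{\left(g{\left(3 \right)} - c{\left(4,-1 \right)} \right)} = \left(-3\right)^{3} = -27$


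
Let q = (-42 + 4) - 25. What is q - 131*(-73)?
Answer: 9500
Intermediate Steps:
q = -63 (q = -38 - 25 = -63)
q - 131*(-73) = -63 - 131*(-73) = -63 + 9563 = 9500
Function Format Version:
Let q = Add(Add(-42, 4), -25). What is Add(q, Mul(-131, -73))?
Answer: 9500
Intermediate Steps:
q = -63 (q = Add(-38, -25) = -63)
Add(q, Mul(-131, -73)) = Add(-63, Mul(-131, -73)) = Add(-63, 9563) = 9500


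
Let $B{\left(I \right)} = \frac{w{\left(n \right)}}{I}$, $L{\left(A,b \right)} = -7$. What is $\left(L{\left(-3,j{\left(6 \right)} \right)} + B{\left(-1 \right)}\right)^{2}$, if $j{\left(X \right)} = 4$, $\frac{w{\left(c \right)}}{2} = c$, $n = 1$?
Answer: $81$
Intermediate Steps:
$w{\left(c \right)} = 2 c$
$B{\left(I \right)} = \frac{2}{I}$ ($B{\left(I \right)} = \frac{2 \cdot 1}{I} = \frac{2}{I}$)
$\left(L{\left(-3,j{\left(6 \right)} \right)} + B{\left(-1 \right)}\right)^{2} = \left(-7 + \frac{2}{-1}\right)^{2} = \left(-7 + 2 \left(-1\right)\right)^{2} = \left(-7 - 2\right)^{2} = \left(-9\right)^{2} = 81$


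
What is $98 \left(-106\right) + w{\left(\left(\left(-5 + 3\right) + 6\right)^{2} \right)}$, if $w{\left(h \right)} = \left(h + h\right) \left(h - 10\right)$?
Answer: $-10196$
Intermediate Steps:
$w{\left(h \right)} = 2 h \left(-10 + h\right)$
$98 \left(-106\right) + w{\left(\left(\left(-5 + 3\right) + 6\right)^{2} \right)} = 98 \left(-106\right) + 2 \left(\left(-5 + 3\right) + 6\right)^{2} \left(-10 + \left(\left(-5 + 3\right) + 6\right)^{2}\right) = -10388 + 2 \left(-2 + 6\right)^{2} \left(-10 + \left(-2 + 6\right)^{2}\right) = -10388 + 2 \cdot 4^{2} \left(-10 + 4^{2}\right) = -10388 + 2 \cdot 16 \left(-10 + 16\right) = -10388 + 2 \cdot 16 \cdot 6 = -10388 + 192 = -10196$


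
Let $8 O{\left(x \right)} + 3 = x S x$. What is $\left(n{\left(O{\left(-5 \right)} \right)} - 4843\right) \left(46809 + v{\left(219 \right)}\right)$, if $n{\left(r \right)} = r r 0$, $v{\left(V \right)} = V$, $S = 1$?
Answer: $-227756604$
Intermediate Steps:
$O{\left(x \right)} = - \frac{3}{8} + \frac{x^{2}}{8}$ ($O{\left(x \right)} = - \frac{3}{8} + \frac{x 1 x}{8} = - \frac{3}{8} + \frac{x x}{8} = - \frac{3}{8} + \frac{x^{2}}{8}$)
$n{\left(r \right)} = 0$ ($n{\left(r \right)} = r^{2} \cdot 0 = 0$)
$\left(n{\left(O{\left(-5 \right)} \right)} - 4843\right) \left(46809 + v{\left(219 \right)}\right) = \left(0 - 4843\right) \left(46809 + 219\right) = \left(-4843\right) 47028 = -227756604$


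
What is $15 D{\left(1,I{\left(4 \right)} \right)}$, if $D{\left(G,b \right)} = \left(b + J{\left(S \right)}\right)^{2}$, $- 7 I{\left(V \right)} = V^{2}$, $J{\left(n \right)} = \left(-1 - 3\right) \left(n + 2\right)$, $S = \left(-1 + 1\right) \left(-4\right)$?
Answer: $\frac{77760}{49} \approx 1586.9$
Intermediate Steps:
$S = 0$ ($S = 0 \left(-4\right) = 0$)
$J{\left(n \right)} = -8 - 4 n$ ($J{\left(n \right)} = - 4 \left(2 + n\right) = -8 - 4 n$)
$I{\left(V \right)} = - \frac{V^{2}}{7}$
$D{\left(G,b \right)} = \left(-8 + b\right)^{2}$ ($D{\left(G,b \right)} = \left(b - 8\right)^{2} = \left(-8 + b\right)^{2}$)
$15 D{\left(1,I{\left(4 \right)} \right)} = 15 \left(-8 - \frac{4^{2}}{7}\right)^{2} = 15 \left(-8 - \frac{16}{7}\right)^{2} = 15 \left(- \frac{72}{7}\right)^{2} = 15 \cdot \frac{5184}{49} = \frac{77760}{49}$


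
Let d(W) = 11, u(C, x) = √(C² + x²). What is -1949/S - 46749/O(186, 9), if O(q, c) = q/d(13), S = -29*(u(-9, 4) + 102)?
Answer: -51223534463/18531986 - 1949*√97/298903 ≈ -2764.1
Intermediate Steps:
S = -2958 - 29*√97 (S = -29*(√((-9)² + 4²) + 102) = -29*(√(81 + 16) + 102) = -29*(√97 + 102) = -29*(102 + √97) = -2958 - 29*√97 ≈ -3243.6)
O(q, c) = q/11
-1949/S - 46749/O(186, 9) = -1949/(-2958 - 29*√97) - 46749/((1/11)*186) = -1949/(-2958 - 29*√97) - 46749/186/11 = -1949/(-2958 - 29*√97) - 46749*11/186 = -1949/(-2958 - 29*√97) - 171413/62 = -171413/62 - 1949/(-2958 - 29*√97)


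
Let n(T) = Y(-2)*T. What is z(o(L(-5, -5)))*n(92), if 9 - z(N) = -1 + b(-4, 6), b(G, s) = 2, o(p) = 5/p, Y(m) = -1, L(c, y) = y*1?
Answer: -736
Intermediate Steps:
L(c, y) = y
n(T) = -T
z(N) = 8 (z(N) = 9 - (-1 + 2) = 9 - 1*1 = 9 - 1 = 8)
z(o(L(-5, -5)))*n(92) = 8*(-1*92) = 8*(-92) = -736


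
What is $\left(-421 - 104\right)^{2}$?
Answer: $275625$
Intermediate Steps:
$\left(-421 - 104\right)^{2} = \left(-525\right)^{2} = 275625$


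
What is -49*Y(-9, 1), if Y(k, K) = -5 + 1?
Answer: 196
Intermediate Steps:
Y(k, K) = -4
-49*Y(-9, 1) = -49*(-4) = 196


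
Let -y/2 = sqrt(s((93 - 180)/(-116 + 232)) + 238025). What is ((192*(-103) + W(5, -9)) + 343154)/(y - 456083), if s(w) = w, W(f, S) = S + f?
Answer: -73742692021/104005375396 + 161687*sqrt(952097)/104005375396 ≈ -0.70751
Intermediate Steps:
y = -sqrt(952097) (y = -2*sqrt((93 - 180)/(-116 + 232) + 238025) = -2*sqrt(-87/116 + 238025) = -2*sqrt(-87*1/116 + 238025) = -2*sqrt(-3/4 + 238025) = -sqrt(952097) ≈ -975.75)
((192*(-103) + W(5, -9)) + 343154)/(y - 456083) = ((192*(-103) + (-9 + 5)) + 343154)/(-sqrt(952097) - 456083) = ((-19776 - 4) + 343154)/(-456083 - sqrt(952097)) = (-19780 + 343154)/(-456083 - sqrt(952097)) = 323374/(-456083 - sqrt(952097))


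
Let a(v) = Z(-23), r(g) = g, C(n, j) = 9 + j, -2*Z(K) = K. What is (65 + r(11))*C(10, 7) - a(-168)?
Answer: 2409/2 ≈ 1204.5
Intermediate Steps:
Z(K) = -K/2
a(v) = 23/2 (a(v) = -½*(-23) = 23/2)
(65 + r(11))*C(10, 7) - a(-168) = (65 + 11)*(9 + 7) - 1*23/2 = 76*16 - 23/2 = 1216 - 23/2 = 2409/2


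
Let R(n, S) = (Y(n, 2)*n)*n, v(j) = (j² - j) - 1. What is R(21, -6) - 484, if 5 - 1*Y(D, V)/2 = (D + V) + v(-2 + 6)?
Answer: -26062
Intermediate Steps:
v(j) = -1 + j² - j
Y(D, V) = -12 - 2*D - 2*V (Y(D, V) = 10 - 2*((D + V) + (-1 + (-2 + 6)² - (-2 + 6))) = 10 - 2*((D + V) + (-1 + 4² - 1*4)) = 10 - 2*((D + V) + (-1 + 16 - 4)) = 10 - 2*((D + V) + 11) = 10 - 2*(11 + D + V) = 10 + (-22 - 2*D - 2*V) = -12 - 2*D - 2*V)
R(n, S) = n²*(-16 - 2*n) (R(n, S) = ((-12 - 2*n - 2*2)*n)*n = ((-12 - 2*n - 4)*n)*n = ((-16 - 2*n)*n)*n = (n*(-16 - 2*n))*n = n²*(-16 - 2*n))
R(21, -6) - 484 = 2*21²*(-8 - 1*21) - 484 = 2*441*(-8 - 21) - 484 = 2*441*(-29) - 484 = -25578 - 484 = -26062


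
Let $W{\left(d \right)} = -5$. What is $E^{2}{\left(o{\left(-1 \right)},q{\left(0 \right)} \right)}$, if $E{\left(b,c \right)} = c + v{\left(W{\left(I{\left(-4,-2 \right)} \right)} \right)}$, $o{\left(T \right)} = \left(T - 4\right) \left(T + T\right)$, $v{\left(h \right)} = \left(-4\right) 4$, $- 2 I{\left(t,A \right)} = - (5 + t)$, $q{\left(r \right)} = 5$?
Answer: $121$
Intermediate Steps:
$I{\left(t,A \right)} = \frac{5}{2} + \frac{t}{2}$ ($I{\left(t,A \right)} = - \frac{\left(-1\right) \left(5 + t\right)}{2} = - \frac{-5 - t}{2} = \frac{5}{2} + \frac{t}{2}$)
$v{\left(h \right)} = -16$
$o{\left(T \right)} = 2 T \left(-4 + T\right)$ ($o{\left(T \right)} = \left(-4 + T\right) 2 T = 2 T \left(-4 + T\right)$)
$E{\left(b,c \right)} = -16 + c$ ($E{\left(b,c \right)} = c - 16 = -16 + c$)
$E^{2}{\left(o{\left(-1 \right)},q{\left(0 \right)} \right)} = \left(-16 + 5\right)^{2} = \left(-11\right)^{2} = 121$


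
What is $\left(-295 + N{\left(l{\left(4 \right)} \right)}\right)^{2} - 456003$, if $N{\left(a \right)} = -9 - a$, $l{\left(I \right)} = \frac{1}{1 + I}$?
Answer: $- \frac{9086634}{25} \approx -3.6347 \cdot 10^{5}$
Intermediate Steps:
$\left(-295 + N{\left(l{\left(4 \right)} \right)}\right)^{2} - 456003 = \left(-295 - \left(9 + \frac{1}{1 + 4}\right)\right)^{2} - 456003 = \left(-295 - \frac{46}{5}\right)^{2} - 456003 = \left(- \frac{1521}{5}\right)^{2} - 456003 = \frac{2313441}{25} - 456003 = - \frac{9086634}{25}$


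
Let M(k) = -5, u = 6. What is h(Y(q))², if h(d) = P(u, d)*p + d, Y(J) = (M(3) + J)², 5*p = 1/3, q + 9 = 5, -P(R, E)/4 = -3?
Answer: 167281/25 ≈ 6691.2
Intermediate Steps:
P(R, E) = 12 (P(R, E) = -4*(-3) = 12)
q = -4 (q = -9 + 5 = -4)
p = 1/15 (p = (⅕)/3 = (⅕)*(⅓) = 1/15 ≈ 0.066667)
Y(J) = (-5 + J)²
h(d) = ⅘ + d (h(d) = 12*(1/15) + d = ⅘ + d)
h(Y(q))² = (⅘ + (-5 - 4)²)² = (⅘ + (-9)²)² = (⅘ + 81)² = (409/5)² = 167281/25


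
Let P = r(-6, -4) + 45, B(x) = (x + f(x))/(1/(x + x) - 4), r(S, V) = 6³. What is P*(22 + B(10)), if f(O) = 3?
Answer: 385758/79 ≈ 4883.0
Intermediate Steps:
r(S, V) = 216
B(x) = (3 + x)/(-4 + 1/(2*x)) (B(x) = (x + 3)/(1/(x + x) - 4) = (3 + x)/(1/(2*x) - 4) = (3 + x)/(-4 + 1/(2*x)))
P = 261 (P = 216 + 45 = 261)
P*(22 + B(10)) = 261*(22 - 2*10*(3 + 10)/(-1 + 8*10)) = 261*(22 - 2*10*13/(-1 + 80)) = 261*(22 - 2*10*13/79) = 261*(22 - 2*10*1/79*13) = 261*(22 - 260/79) = 261*(1478/79) = 385758/79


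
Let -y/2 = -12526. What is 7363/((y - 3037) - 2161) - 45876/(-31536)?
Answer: 5291767/2898684 ≈ 1.8256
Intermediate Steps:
y = 25052 (y = -2*(-12526) = 25052)
7363/((y - 3037) - 2161) - 45876/(-31536) = 7363/((25052 - 3037) - 2161) - 45876/(-31536) = 7363/(22015 - 2161) - 45876*(-1/31536) = 7363/19854 + 3823/2628 = 5291767/2898684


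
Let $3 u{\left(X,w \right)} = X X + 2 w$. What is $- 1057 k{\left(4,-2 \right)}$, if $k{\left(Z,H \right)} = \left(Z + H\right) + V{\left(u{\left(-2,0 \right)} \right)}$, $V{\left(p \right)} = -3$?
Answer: $1057$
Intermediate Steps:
$u{\left(X,w \right)} = \frac{X^{2}}{3} + \frac{2 w}{3}$ ($u{\left(X,w \right)} = \frac{X X + 2 w}{3} = \frac{X^{2} + 2 w}{3} = \frac{X^{2}}{3} + \frac{2 w}{3}$)
$k{\left(Z,H \right)} = -3 + H + Z$ ($k{\left(Z,H \right)} = \left(Z + H\right) - 3 = \left(H + Z\right) - 3 = -3 + H + Z$)
$- 1057 k{\left(4,-2 \right)} = - 1057 \left(-3 - 2 + 4\right) = \left(-1057\right) \left(-1\right) = 1057$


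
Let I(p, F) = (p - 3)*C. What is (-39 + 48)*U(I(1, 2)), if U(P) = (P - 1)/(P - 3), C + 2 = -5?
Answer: 117/11 ≈ 10.636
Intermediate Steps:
C = -7 (C = -2 - 5 = -7)
I(p, F) = 21 - 7*p (I(p, F) = (p - 3)*(-7) = (-3 + p)*(-7) = 21 - 7*p)
U(P) = (-1 + P)/(-3 + P)
(-39 + 48)*U(I(1, 2)) = (-39 + 48)*((-1 + (21 - 7*1))/(-3 + (21 - 7*1))) = 9*((-1 + (21 - 7))/(-3 + (21 - 7))) = 9*((-1 + 14)/(-3 + 14)) = 9*(13/11) = 117/11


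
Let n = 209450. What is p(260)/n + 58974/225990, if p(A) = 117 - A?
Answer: 410659591/1577786850 ≈ 0.26028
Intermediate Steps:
p(260)/n + 58974/225990 = (117 - 1*260)/209450 + 58974/225990 = (117 - 260)*(1/209450) + 58974*(1/225990) = -143*1/209450 + 9829/37665 = -143/209450 + 9829/37665 = 410659591/1577786850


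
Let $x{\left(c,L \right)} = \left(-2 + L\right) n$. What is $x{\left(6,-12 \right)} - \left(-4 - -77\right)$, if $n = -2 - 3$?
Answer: $-3$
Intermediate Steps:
$n = -5$
$x{\left(c,L \right)} = 10 - 5 L$ ($x{\left(c,L \right)} = \left(-2 + L\right) \left(-5\right) = 10 - 5 L$)
$x{\left(6,-12 \right)} - \left(-4 - -77\right) = \left(10 - -60\right) - \left(-4 - -77\right) = \left(10 + 60\right) - \left(-4 + 77\right) = 70 - 73 = -3$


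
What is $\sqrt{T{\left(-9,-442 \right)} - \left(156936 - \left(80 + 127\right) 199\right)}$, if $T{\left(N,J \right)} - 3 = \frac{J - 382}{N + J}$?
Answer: $\frac{2 i \sqrt{5885315029}}{451} \approx 340.2 i$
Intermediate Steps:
$T{\left(N,J \right)} = 3 + \frac{-382 + J}{J + N}$ ($T{\left(N,J \right)} = 3 + \frac{J - 382}{N + J} = 3 + \frac{-382 + J}{J + N}$)
$\sqrt{T{\left(-9,-442 \right)} - \left(156936 - \left(80 + 127\right) 199\right)} = \sqrt{\frac{-382 + 3 \left(-9\right) + 4 \left(-442\right)}{-442 - 9} - \left(156936 - \left(80 + 127\right) 199\right)} = \sqrt{\frac{-382 - 27 - 1768}{-451} + \left(207 \cdot 199 - 156936\right)} = \sqrt{\left(- \frac{1}{451}\right) \left(-2177\right) + \left(41193 - 156936\right)} = \sqrt{\frac{2177}{451} - 115743} = \sqrt{- \frac{52197916}{451}} = \frac{2 i \sqrt{5885315029}}{451}$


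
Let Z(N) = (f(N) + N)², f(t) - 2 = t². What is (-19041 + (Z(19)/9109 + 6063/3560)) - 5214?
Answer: -785967392893/32428040 ≈ -24237.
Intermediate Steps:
f(t) = 2 + t²
Z(N) = (2 + N + N²)² (Z(N) = ((2 + N²) + N)² = (2 + N + N²)²)
(-19041 + (Z(19)/9109 + 6063/3560)) - 5214 = (-19041 + ((2 + 19 + 19²)²/9109 + 6063/3560)) - 5214 = (-19041 + ((2 + 19 + 361)²*(1/9109) + 6063*(1/3560))) - 5214 = (-19041 + (382²*(1/9109) + 6063/3560)) - 5214 = (-19041 + (145924*(1/9109) + 6063/3560)) - 5214 = (-19041 + (145924/9109 + 6063/3560)) - 5214 = (-19041 + 574717307/32428040) - 5214 = -616887592333/32428040 - 5214 = -785967392893/32428040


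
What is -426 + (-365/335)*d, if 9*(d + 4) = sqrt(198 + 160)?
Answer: -28250/67 - 73*sqrt(358)/603 ≈ -423.93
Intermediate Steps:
d = -4 + sqrt(358)/9 (d = -4 + sqrt(198 + 160)/9 = -4 + sqrt(358)/9 ≈ -1.8977)
-426 + (-365/335)*d = -426 + (-365/335)*(-4 + sqrt(358)/9) = -426 + (-365*1/335)*(-4 + sqrt(358)/9) = -426 - 73*(-4 + sqrt(358)/9)/67 = -426 + (292/67 - 73*sqrt(358)/603) = -28250/67 - 73*sqrt(358)/603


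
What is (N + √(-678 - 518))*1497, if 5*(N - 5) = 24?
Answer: 73353/5 + 2994*I*√299 ≈ 14671.0 + 51771.0*I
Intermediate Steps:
N = 49/5 (N = 5 + (⅕)*24 = 5 + 24/5 = 49/5 ≈ 9.8000)
(N + √(-678 - 518))*1497 = (49/5 + √(-678 - 518))*1497 = (49/5 + √(-1196))*1497 = (49/5 + 2*I*√299)*1497 = 73353/5 + 2994*I*√299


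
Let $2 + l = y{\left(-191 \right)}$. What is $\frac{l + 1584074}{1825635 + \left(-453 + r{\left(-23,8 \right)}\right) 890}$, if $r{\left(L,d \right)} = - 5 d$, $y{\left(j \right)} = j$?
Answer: $\frac{1583881}{1386865} \approx 1.1421$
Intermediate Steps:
$l = -193$ ($l = -2 - 191 = -193$)
$\frac{l + 1584074}{1825635 + \left(-453 + r{\left(-23,8 \right)}\right) 890} = \frac{-193 + 1584074}{1825635 + \left(-453 - 40\right) 890} = \frac{1583881}{1825635 + \left(-453 - 40\right) 890} = \frac{1583881}{1825635 - 438770} = \frac{1583881}{1386865}$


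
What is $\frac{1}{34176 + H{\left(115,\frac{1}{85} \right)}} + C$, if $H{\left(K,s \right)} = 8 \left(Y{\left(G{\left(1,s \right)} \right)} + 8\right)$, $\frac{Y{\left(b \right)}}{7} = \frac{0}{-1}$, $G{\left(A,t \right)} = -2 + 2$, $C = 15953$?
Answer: $\frac{546230721}{34240} \approx 15953.0$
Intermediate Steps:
$G{\left(A,t \right)} = 0$
$Y{\left(b \right)} = 0$ ($Y{\left(b \right)} = 7 \frac{0}{-1} = 7 \cdot 0 \left(-1\right) = 7 \cdot 0 = 0$)
$H{\left(K,s \right)} = 64$ ($H{\left(K,s \right)} = 8 \left(0 + 8\right) = 8 \cdot 8 = 64$)
$\frac{1}{34176 + H{\left(115,\frac{1}{85} \right)}} + C = \frac{1}{34176 + 64} + 15953 = \frac{1}{34240} + 15953 = \frac{546230721}{34240}$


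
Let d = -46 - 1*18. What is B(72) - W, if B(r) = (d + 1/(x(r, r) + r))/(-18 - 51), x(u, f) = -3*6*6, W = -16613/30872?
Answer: 28106663/19171512 ≈ 1.4661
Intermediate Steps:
W = -16613/30872 (W = -16613*1/30872 = -16613/30872 ≈ -0.53813)
x(u, f) = -108 (x(u, f) = -18*6 = -108)
d = -64 (d = -46 - 18 = -64)
B(r) = 64/69 - 1/(69*(-108 + r)) (B(r) = (-64 + 1/(-108 + r))/(-18 - 51) = (-64 + 1/(-108 + r))/(-69) = (-64 + 1/(-108 + r))*(-1/69) = 64/69 - 1/(69*(-108 + r)))
B(72) - W = (-6913 + 64*72)/(69*(-108 + 72)) - 1*(-16613/30872) = (1/69)*(-6913 + 4608)/(-36) + 16613/30872 = (1/69)*(-1/36)*(-2305) + 16613/30872 = 2305/2484 + 16613/30872 = 28106663/19171512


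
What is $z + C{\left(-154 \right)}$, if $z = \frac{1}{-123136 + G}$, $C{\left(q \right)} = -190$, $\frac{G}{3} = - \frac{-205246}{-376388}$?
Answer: $- \frac{4403015396264}{23173764253} \approx -190.0$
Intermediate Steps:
$G = - \frac{307869}{188194}$ ($G = 3 \left(- \frac{-205246}{-376388}\right) = 3 \left(- \frac{\left(-205246\right) \left(-1\right)}{376388}\right) = 3 \left(\left(-1\right) \frac{102623}{188194}\right) = 3 \left(- \frac{102623}{188194}\right) = - \frac{307869}{188194} \approx -1.6359$)
$z = - \frac{188194}{23173764253}$ ($z = \frac{1}{-123136 - \frac{307869}{188194}} = \frac{1}{- \frac{23173764253}{188194}} = - \frac{188194}{23173764253} \approx -8.121 \cdot 10^{-6}$)
$z + C{\left(-154 \right)} = - \frac{188194}{23173764253} - 190 = - \frac{4403015396264}{23173764253}$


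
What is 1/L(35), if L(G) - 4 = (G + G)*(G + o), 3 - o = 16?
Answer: 1/1544 ≈ 0.00064767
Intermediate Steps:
o = -13 (o = 3 - 1*16 = 3 - 16 = -13)
L(G) = 4 + 2*G*(-13 + G) (L(G) = 4 + (G + G)*(G - 13) = 4 + (2*G)*(-13 + G) = 4 + 2*G*(-13 + G))
1/L(35) = 1/(4 - 26*35 + 2*35**2) = 1/(4 - 910 + 2*1225) = 1/(4 - 910 + 2450) = 1/1544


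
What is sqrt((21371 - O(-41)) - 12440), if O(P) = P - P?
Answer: sqrt(8931) ≈ 94.504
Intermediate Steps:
O(P) = 0
sqrt((21371 - O(-41)) - 12440) = sqrt((21371 - 1*0) - 12440) = sqrt((21371 + 0) - 12440) = sqrt(21371 - 12440) = sqrt(8931)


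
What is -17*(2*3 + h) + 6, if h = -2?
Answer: -62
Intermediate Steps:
-17*(2*3 + h) + 6 = -17*(2*3 - 2) + 6 = -17*(6 - 2) + 6 = -17*4 + 6 = -68 + 6 = -62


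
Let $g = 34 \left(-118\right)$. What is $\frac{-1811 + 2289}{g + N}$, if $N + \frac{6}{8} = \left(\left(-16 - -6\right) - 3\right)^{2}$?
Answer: $- \frac{1912}{15375} \approx -0.12436$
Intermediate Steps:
$g = -4012$
$N = \frac{673}{4}$ ($N = - \frac{3}{4} + \left(\left(-16 - -6\right) - 3\right)^{2} = - \frac{3}{4} + \left(\left(-16 + 6\right) - 3\right)^{2} = - \frac{3}{4} + \left(-10 - 3\right)^{2} = - \frac{3}{4} + \left(-13\right)^{2} = - \frac{3}{4} + 169 = \frac{673}{4} \approx 168.25$)
$\frac{-1811 + 2289}{g + N} = \frac{-1811 + 2289}{-4012 + \frac{673}{4}} = \frac{478}{- \frac{15375}{4}} = 478 \left(- \frac{4}{15375}\right) = - \frac{1912}{15375}$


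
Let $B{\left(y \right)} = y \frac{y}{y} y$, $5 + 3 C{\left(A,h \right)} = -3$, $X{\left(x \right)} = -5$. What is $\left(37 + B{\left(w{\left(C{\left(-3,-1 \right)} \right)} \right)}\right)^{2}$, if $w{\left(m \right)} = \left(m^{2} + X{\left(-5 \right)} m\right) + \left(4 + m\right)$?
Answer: $\frac{1715036569}{6561} \approx 2.614 \cdot 10^{5}$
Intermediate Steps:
$C{\left(A,h \right)} = - \frac{8}{3}$ ($C{\left(A,h \right)} = - \frac{5}{3} + \frac{1}{3} \left(-3\right) = - \frac{5}{3} - 1 = - \frac{8}{3}$)
$w{\left(m \right)} = 4 + m^{2} - 4 m$ ($w{\left(m \right)} = \left(m^{2} - 5 m\right) + \left(4 + m\right) = 4 + m^{2} - 4 m$)
$B{\left(y \right)} = y^{2}$ ($B{\left(y \right)} = y 1 y = y y = y^{2}$)
$\left(37 + B{\left(w{\left(C{\left(-3,-1 \right)} \right)} \right)}\right)^{2} = \left(37 + \left(4 + \left(- \frac{8}{3}\right)^{2} - - \frac{32}{3}\right)^{2}\right)^{2} = \left(37 + \left(4 + \frac{64}{9} + \frac{32}{3}\right)^{2}\right)^{2} = \left(37 + \left(\frac{196}{9}\right)^{2}\right)^{2} = \left(37 + \frac{38416}{81}\right)^{2} = \left(\frac{41413}{81}\right)^{2} = \frac{1715036569}{6561}$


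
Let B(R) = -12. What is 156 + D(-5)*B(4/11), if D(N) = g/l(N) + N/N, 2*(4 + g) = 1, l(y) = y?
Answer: 678/5 ≈ 135.60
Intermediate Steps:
g = -7/2 (g = -4 + (1/2)*1 = -4 + 1/2 = -7/2 ≈ -3.5000)
D(N) = 1 - 7/(2*N) (D(N) = -7/(2*N) + N/N = -7/(2*N) + 1 = 1 - 7/(2*N))
156 + D(-5)*B(4/11) = 156 + ((-7/2 - 5)/(-5))*(-12) = 156 - 1/5*(-17/2)*(-12) = 156 + (17/10)*(-12) = 156 - 102/5 = 678/5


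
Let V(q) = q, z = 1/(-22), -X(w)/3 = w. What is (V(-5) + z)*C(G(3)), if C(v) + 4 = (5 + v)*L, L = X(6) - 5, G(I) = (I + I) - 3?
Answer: 10434/11 ≈ 948.54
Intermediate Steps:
X(w) = -3*w
z = -1/22 ≈ -0.045455
G(I) = -3 + 2*I (G(I) = 2*I - 3 = -3 + 2*I)
L = -23 (L = -3*6 - 5 = -18 - 5 = -23)
C(v) = -119 - 23*v (C(v) = -4 + (5 + v)*(-23) = -4 + (-115 - 23*v) = -119 - 23*v)
(V(-5) + z)*C(G(3)) = (-5 - 1/22)*(-119 - 23*(-3 + 2*3)) = -111*(-119 - 23*(-3 + 6))/22 = -111*(-119 - 23*3)/22 = -111*(-119 - 69)/22 = -111/22*(-188) = 10434/11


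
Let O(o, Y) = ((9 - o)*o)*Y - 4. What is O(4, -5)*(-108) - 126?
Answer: 11106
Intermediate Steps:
O(o, Y) = -4 + Y*o*(9 - o) (O(o, Y) = (o*(9 - o))*Y - 4 = Y*o*(9 - o) - 4 = -4 + Y*o*(9 - o))
O(4, -5)*(-108) - 126 = (-4 - 1*(-5)*4² + 9*(-5)*4)*(-108) - 126 = (-4 - 1*(-5)*16 - 180)*(-108) - 126 = (-4 + 80 - 180)*(-108) - 126 = -104*(-108) - 126 = 11232 - 126 = 11106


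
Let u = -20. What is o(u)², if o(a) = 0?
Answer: 0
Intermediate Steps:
o(u)² = 0² = 0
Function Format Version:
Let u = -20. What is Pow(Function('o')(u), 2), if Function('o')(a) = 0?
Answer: 0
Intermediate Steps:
Pow(Function('o')(u), 2) = Pow(0, 2) = 0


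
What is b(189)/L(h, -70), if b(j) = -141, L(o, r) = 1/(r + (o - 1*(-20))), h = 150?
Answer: -14100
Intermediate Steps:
L(o, r) = 1/(20 + o + r) (L(o, r) = 1/(r + (o + 20)) = 1/(r + (20 + o)) = 1/(20 + o + r))
b(189)/L(h, -70) = -141/(1/(20 + 150 - 70)) = -141/(1/100) = -141/1/100 = -141*100 = -14100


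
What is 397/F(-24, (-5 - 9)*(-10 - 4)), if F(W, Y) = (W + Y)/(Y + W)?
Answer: 397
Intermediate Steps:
F(W, Y) = 1 (F(W, Y) = (W + Y)/(W + Y) = 1)
397/F(-24, (-5 - 9)*(-10 - 4)) = 397/1 = 397*1 = 397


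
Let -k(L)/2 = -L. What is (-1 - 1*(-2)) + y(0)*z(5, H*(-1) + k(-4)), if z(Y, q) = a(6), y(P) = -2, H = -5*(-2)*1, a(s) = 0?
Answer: 1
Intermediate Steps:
k(L) = 2*L (k(L) = -(-2)*L = 2*L)
H = 10 (H = 10*1 = 10)
z(Y, q) = 0
(-1 - 1*(-2)) + y(0)*z(5, H*(-1) + k(-4)) = (-1 - 1*(-2)) - 2*0 = (-1 + 2) + 0 = 1 + 0 = 1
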